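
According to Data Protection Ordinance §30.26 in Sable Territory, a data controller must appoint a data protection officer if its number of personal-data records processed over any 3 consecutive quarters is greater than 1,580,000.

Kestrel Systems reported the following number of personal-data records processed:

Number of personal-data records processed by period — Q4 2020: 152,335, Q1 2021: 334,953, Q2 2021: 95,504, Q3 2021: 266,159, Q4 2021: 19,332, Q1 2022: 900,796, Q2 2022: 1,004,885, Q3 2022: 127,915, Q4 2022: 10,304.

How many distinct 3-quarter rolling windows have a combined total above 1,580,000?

2

Q4 2020–Q2 2021: 152,335 + 334,953 + 95,504 = 582,792 (under)
Q1 2021–Q3 2021: 334,953 + 95,504 + 266,159 = 696,616 (under)
Q2 2021–Q4 2021: 95,504 + 266,159 + 19,332 = 380,995 (under)
Q3 2021–Q1 2022: 266,159 + 19,332 + 900,796 = 1,186,287 (under)
Q4 2021–Q2 2022: 19,332 + 900,796 + 1,004,885 = 1,925,013 (over)
Q1 2022–Q3 2022: 900,796 + 1,004,885 + 127,915 = 2,033,596 (over)
Q2 2022–Q4 2022: 1,004,885 + 127,915 + 10,304 = 1,143,104 (under)
2 windows exceed the threshold.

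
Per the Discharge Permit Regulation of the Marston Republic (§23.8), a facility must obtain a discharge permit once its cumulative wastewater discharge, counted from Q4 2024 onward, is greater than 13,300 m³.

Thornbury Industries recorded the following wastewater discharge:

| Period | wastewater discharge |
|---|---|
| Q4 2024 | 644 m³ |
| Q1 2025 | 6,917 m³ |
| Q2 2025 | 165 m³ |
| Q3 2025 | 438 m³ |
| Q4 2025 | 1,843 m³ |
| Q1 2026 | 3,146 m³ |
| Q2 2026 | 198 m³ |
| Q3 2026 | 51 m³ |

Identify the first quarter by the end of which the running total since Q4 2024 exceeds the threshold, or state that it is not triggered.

Q2 2026

Through Q4 2024: 644 m³
Through Q1 2025: 7,561 m³
Through Q2 2025: 7,726 m³
Through Q3 2025: 8,164 m³
Through Q4 2025: 10,007 m³
Through Q1 2026: 13,153 m³
Through Q2 2026: 13,351 m³ ← exceeds threshold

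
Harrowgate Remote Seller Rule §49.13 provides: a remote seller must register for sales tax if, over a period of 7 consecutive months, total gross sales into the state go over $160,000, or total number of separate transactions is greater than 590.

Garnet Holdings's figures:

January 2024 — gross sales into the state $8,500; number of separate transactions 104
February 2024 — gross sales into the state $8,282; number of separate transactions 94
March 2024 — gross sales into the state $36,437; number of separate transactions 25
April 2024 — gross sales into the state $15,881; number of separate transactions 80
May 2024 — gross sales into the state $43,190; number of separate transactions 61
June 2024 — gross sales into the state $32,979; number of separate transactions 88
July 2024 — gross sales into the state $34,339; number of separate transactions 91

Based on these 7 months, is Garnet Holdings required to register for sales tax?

Yes

Total gross sales into the state: $8,500 + $8,282 + $36,437 + $15,881 + $43,190 + $32,979 + $34,339 = $179,608 (> $160,000).
Total number of separate transactions: 104 + 94 + 25 + 80 + 61 + 88 + 91 = 543 (≤ 590).
The test is 'or': at least one threshold is exceeded.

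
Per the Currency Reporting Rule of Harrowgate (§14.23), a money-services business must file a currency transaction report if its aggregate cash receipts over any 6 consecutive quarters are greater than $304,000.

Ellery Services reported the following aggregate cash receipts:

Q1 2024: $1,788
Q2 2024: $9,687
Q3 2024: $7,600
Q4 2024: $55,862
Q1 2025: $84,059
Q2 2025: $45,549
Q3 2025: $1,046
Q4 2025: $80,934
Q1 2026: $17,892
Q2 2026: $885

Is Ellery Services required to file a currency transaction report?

Q1 2024–Q2 2025: $1,788 + $9,687 + $7,600 + $55,862 + $84,059 + $45,549 = $204,545 (under)
Q2 2024–Q3 2025: $9,687 + $7,600 + $55,862 + $84,059 + $45,549 + $1,046 = $203,803 (under)
Q3 2024–Q4 2025: $7,600 + $55,862 + $84,059 + $45,549 + $1,046 + $80,934 = $275,050 (under)
Q4 2024–Q1 2026: $55,862 + $84,059 + $45,549 + $1,046 + $80,934 + $17,892 = $285,342 (under)
Q1 2025–Q2 2026: $84,059 + $45,549 + $1,046 + $80,934 + $17,892 + $885 = $230,365 (under)
No window exceeds $304,000.

No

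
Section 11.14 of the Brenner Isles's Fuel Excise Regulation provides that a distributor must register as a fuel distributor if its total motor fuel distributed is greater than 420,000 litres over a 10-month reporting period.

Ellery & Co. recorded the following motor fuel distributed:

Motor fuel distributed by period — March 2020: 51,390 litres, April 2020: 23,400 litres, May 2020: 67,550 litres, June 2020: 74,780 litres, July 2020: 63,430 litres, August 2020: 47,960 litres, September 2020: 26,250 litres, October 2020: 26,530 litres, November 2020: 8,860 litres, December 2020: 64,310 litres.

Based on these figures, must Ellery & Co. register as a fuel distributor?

Total motor fuel distributed: 51,390 litres + 23,400 litres + 67,550 litres + 74,780 litres + 63,430 litres + 47,960 litres + 26,250 litres + 26,530 litres + 8,860 litres + 64,310 litres = 454,460 litres.
454,460 litres > 420,000 litres, so the threshold is exceeded.

Yes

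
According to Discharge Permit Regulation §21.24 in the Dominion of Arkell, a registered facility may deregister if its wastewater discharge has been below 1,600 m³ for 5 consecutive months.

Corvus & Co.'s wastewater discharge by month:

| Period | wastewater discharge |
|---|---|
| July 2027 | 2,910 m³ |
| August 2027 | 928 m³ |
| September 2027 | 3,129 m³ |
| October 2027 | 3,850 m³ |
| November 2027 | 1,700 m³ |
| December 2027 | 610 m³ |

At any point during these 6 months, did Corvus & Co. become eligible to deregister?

No

Months below 1,600 m³: August 2027, December 2027.
Longest run of consecutive months below the threshold: 1.
1 < 5, so Corvus & Co. never became eligible.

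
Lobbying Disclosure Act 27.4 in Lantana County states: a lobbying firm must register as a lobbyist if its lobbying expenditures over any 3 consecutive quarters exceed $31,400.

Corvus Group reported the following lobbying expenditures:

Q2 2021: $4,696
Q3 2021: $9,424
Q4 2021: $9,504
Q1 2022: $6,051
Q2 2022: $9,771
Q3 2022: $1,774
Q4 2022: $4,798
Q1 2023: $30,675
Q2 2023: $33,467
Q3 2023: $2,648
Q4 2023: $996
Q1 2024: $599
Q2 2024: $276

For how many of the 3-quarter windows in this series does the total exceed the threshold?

4

Q2 2021–Q4 2021: $4,696 + $9,424 + $9,504 = $23,624 (under)
Q3 2021–Q1 2022: $9,424 + $9,504 + $6,051 = $24,979 (under)
Q4 2021–Q2 2022: $9,504 + $6,051 + $9,771 = $25,326 (under)
Q1 2022–Q3 2022: $6,051 + $9,771 + $1,774 = $17,596 (under)
Q2 2022–Q4 2022: $9,771 + $1,774 + $4,798 = $16,343 (under)
Q3 2022–Q1 2023: $1,774 + $4,798 + $30,675 = $37,247 (over)
Q4 2022–Q2 2023: $4,798 + $30,675 + $33,467 = $68,940 (over)
Q1 2023–Q3 2023: $30,675 + $33,467 + $2,648 = $66,790 (over)
Q2 2023–Q4 2023: $33,467 + $2,648 + $996 = $37,111 (over)
Q3 2023–Q1 2024: $2,648 + $996 + $599 = $4,243 (under)
Q4 2023–Q2 2024: $996 + $599 + $276 = $1,871 (under)
4 windows exceed the threshold.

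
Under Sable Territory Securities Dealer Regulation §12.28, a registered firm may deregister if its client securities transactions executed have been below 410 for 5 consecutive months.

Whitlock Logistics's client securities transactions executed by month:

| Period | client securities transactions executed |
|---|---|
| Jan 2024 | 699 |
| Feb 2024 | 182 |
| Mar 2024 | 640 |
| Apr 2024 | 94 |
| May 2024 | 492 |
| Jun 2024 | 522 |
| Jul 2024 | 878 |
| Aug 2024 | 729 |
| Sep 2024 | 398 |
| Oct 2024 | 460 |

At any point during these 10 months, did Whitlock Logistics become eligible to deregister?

Months below 410: Feb 2024, Apr 2024, Sep 2024.
Longest run of consecutive months below the threshold: 1.
1 < 5, so Whitlock Logistics never became eligible.

No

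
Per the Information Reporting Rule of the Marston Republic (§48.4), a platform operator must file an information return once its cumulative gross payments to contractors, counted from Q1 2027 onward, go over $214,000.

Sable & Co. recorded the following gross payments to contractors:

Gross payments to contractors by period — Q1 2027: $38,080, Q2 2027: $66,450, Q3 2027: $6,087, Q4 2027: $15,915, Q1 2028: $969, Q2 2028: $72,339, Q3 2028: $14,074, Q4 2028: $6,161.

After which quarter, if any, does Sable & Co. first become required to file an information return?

Through Q1 2027: $38,080
Through Q2 2027: $104,530
Through Q3 2027: $110,617
Through Q4 2027: $126,532
Through Q1 2028: $127,501
Through Q2 2028: $199,840
Through Q3 2028: $213,914
Through Q4 2028: $220,075 ← exceeds threshold

Q4 2028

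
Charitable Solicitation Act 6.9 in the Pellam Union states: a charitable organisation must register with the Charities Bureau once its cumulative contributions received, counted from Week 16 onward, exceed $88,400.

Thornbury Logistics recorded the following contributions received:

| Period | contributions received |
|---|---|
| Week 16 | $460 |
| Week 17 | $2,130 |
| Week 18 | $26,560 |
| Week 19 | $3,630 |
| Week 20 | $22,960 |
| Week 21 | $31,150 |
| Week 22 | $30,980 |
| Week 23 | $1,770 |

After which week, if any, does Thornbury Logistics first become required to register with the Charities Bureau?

Through Week 16: $460
Through Week 17: $2,590
Through Week 18: $29,150
Through Week 19: $32,780
Through Week 20: $55,740
Through Week 21: $86,890
Through Week 22: $117,870 ← exceeds threshold

Week 22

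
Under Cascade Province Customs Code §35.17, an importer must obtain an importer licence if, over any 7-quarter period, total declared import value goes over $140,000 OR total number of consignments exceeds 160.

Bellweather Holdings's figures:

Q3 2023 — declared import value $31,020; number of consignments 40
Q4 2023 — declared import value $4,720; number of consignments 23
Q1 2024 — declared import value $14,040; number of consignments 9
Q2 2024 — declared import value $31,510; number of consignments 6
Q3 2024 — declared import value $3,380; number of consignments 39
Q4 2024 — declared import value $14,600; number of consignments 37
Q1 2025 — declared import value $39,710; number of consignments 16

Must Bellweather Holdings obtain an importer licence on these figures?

Yes

Total declared import value: $31,020 + $4,720 + $14,040 + $31,510 + $3,380 + $14,600 + $39,710 = $138,980 (≤ $140,000).
Total number of consignments: 40 + 23 + 9 + 6 + 39 + 37 + 16 = 170 (> 160).
The test is 'or': at least one threshold is exceeded.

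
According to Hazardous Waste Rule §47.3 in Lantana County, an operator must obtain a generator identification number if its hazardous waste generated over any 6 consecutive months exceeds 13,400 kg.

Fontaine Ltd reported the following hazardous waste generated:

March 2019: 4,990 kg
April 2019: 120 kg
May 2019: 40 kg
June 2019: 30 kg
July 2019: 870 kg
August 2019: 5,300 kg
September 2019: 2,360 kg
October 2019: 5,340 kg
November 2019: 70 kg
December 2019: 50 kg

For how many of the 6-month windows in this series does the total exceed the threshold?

March 2019–August 2019: 4,990 kg + 120 kg + 40 kg + 30 kg + 870 kg + 5,300 kg = 11,350 kg (under)
April 2019–September 2019: 120 kg + 40 kg + 30 kg + 870 kg + 5,300 kg + 2,360 kg = 8,720 kg (under)
May 2019–October 2019: 40 kg + 30 kg + 870 kg + 5,300 kg + 2,360 kg + 5,340 kg = 13,940 kg (over)
June 2019–November 2019: 30 kg + 870 kg + 5,300 kg + 2,360 kg + 5,340 kg + 70 kg = 13,970 kg (over)
July 2019–December 2019: 870 kg + 5,300 kg + 2,360 kg + 5,340 kg + 70 kg + 50 kg = 13,990 kg (over)
3 windows exceed the threshold.

3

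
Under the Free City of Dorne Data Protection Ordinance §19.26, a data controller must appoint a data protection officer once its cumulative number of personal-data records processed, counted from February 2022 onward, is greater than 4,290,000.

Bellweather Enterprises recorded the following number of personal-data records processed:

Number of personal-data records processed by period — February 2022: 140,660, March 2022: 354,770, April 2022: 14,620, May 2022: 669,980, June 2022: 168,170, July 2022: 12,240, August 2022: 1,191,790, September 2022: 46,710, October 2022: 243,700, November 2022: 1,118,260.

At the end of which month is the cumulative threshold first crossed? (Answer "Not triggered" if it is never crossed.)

Through February 2022: 140,660
Through March 2022: 495,430
Through April 2022: 510,050
Through May 2022: 1,180,030
Through June 2022: 1,348,200
Through July 2022: 1,360,440
Through August 2022: 2,552,230
Through September 2022: 2,598,940
Through October 2022: 2,842,640
Through November 2022: 3,960,900
Final cumulative total 3,960,900 ≤ 4,290,000; the threshold is never exceeded.

Not triggered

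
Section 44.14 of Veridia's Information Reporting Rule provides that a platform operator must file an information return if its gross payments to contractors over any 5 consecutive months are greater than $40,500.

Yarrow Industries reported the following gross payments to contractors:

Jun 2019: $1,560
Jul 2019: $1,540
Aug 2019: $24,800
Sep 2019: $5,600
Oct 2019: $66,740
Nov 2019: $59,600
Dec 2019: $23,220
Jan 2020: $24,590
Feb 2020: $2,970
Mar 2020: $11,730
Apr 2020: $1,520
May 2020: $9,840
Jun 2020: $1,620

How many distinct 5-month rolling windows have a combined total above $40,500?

8

Jun 2019–Oct 2019: $1,560 + $1,540 + $24,800 + $5,600 + $66,740 = $100,240 (over)
Jul 2019–Nov 2019: $1,540 + $24,800 + $5,600 + $66,740 + $59,600 = $158,280 (over)
Aug 2019–Dec 2019: $24,800 + $5,600 + $66,740 + $59,600 + $23,220 = $179,960 (over)
Sep 2019–Jan 2020: $5,600 + $66,740 + $59,600 + $23,220 + $24,590 = $179,750 (over)
Oct 2019–Feb 2020: $66,740 + $59,600 + $23,220 + $24,590 + $2,970 = $177,120 (over)
Nov 2019–Mar 2020: $59,600 + $23,220 + $24,590 + $2,970 + $11,730 = $122,110 (over)
Dec 2019–Apr 2020: $23,220 + $24,590 + $2,970 + $11,730 + $1,520 = $64,030 (over)
Jan 2020–May 2020: $24,590 + $2,970 + $11,730 + $1,520 + $9,840 = $50,650 (over)
Feb 2020–Jun 2020: $2,970 + $11,730 + $1,520 + $9,840 + $1,620 = $27,680 (under)
8 windows exceed the threshold.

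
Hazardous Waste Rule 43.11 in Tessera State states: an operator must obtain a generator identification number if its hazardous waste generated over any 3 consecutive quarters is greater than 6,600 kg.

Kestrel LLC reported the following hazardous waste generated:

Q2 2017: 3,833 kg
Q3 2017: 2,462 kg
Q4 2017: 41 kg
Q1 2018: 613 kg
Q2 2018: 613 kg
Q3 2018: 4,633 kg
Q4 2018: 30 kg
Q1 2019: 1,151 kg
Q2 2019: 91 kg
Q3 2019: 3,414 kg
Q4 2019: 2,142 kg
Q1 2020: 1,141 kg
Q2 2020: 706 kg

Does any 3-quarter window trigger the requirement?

Yes

Q2 2017–Q4 2017: 3,833 kg + 2,462 kg + 41 kg = 6,336 kg (under)
Q3 2017–Q1 2018: 2,462 kg + 41 kg + 613 kg = 3,116 kg (under)
Q4 2017–Q2 2018: 41 kg + 613 kg + 613 kg = 1,267 kg (under)
Q1 2018–Q3 2018: 613 kg + 613 kg + 4,633 kg = 5,859 kg (under)
Q2 2018–Q4 2018: 613 kg + 4,633 kg + 30 kg = 5,276 kg (under)
Q3 2018–Q1 2019: 4,633 kg + 30 kg + 1,151 kg = 5,814 kg (under)
Q4 2018–Q2 2019: 30 kg + 1,151 kg + 91 kg = 1,272 kg (under)
Q1 2019–Q3 2019: 1,151 kg + 91 kg + 3,414 kg = 4,656 kg (under)
Q2 2019–Q4 2019: 91 kg + 3,414 kg + 2,142 kg = 5,647 kg (under)
Q3 2019–Q1 2020: 3,414 kg + 2,142 kg + 1,141 kg = 6,697 kg (over)
Q4 2019–Q2 2020: 2,142 kg + 1,141 kg + 706 kg = 3,989 kg (under)
At least one window exceeds 6,600 kg.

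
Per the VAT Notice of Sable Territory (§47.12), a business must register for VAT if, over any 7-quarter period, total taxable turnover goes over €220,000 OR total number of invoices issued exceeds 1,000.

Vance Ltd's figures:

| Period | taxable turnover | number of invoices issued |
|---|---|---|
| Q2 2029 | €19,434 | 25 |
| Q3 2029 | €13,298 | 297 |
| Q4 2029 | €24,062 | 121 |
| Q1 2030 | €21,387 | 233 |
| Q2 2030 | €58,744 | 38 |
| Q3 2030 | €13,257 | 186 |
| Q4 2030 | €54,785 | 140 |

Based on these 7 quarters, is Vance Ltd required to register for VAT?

Yes

Total taxable turnover: €19,434 + €13,298 + €24,062 + €21,387 + €58,744 + €13,257 + €54,785 = €204,967 (≤ €220,000).
Total number of invoices issued: 25 + 297 + 121 + 233 + 38 + 186 + 140 = 1,040 (> 1,000).
The test is 'or': at least one threshold is exceeded.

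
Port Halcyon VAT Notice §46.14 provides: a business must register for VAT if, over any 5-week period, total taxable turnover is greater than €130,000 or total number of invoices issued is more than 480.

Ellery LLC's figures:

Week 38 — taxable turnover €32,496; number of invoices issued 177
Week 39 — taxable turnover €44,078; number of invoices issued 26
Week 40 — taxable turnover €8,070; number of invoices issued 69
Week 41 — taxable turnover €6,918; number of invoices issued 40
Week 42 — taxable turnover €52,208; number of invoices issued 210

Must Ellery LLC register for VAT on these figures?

Total taxable turnover: €32,496 + €44,078 + €8,070 + €6,918 + €52,208 = €143,770 (> €130,000).
Total number of invoices issued: 177 + 26 + 69 + 40 + 210 = 522 (> 480).
The test is 'or': at least one threshold is exceeded.

Yes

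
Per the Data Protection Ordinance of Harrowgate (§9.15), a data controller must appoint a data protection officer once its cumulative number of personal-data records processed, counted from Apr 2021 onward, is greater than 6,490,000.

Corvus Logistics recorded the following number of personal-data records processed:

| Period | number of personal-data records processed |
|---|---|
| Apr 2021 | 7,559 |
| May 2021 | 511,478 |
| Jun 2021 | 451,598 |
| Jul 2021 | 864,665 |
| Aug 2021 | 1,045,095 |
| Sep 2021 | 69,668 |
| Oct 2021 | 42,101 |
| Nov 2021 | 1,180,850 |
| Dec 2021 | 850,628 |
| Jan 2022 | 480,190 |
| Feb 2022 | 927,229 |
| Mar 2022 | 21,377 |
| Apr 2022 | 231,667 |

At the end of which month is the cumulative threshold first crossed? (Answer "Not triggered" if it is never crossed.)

Through Apr 2021: 7,559
Through May 2021: 519,037
Through Jun 2021: 970,635
Through Jul 2021: 1,835,300
Through Aug 2021: 2,880,395
Through Sep 2021: 2,950,063
Through Oct 2021: 2,992,164
Through Nov 2021: 4,173,014
Through Dec 2021: 5,023,642
Through Jan 2022: 5,503,832
Through Feb 2022: 6,431,061
Through Mar 2022: 6,452,438
Through Apr 2022: 6,684,105 ← exceeds threshold

Apr 2022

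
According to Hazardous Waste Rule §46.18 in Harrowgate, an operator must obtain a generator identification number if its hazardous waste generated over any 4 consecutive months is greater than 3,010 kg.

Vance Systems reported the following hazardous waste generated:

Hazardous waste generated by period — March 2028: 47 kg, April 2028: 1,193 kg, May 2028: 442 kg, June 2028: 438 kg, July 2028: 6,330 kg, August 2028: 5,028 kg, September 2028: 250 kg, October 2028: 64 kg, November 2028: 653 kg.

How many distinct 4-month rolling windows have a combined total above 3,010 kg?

March 2028–June 2028: 47 kg + 1,193 kg + 442 kg + 438 kg = 2,120 kg (under)
April 2028–July 2028: 1,193 kg + 442 kg + 438 kg + 6,330 kg = 8,403 kg (over)
May 2028–August 2028: 442 kg + 438 kg + 6,330 kg + 5,028 kg = 12,238 kg (over)
June 2028–September 2028: 438 kg + 6,330 kg + 5,028 kg + 250 kg = 12,046 kg (over)
July 2028–October 2028: 6,330 kg + 5,028 kg + 250 kg + 64 kg = 11,672 kg (over)
August 2028–November 2028: 5,028 kg + 250 kg + 64 kg + 653 kg = 5,995 kg (over)
5 windows exceed the threshold.

5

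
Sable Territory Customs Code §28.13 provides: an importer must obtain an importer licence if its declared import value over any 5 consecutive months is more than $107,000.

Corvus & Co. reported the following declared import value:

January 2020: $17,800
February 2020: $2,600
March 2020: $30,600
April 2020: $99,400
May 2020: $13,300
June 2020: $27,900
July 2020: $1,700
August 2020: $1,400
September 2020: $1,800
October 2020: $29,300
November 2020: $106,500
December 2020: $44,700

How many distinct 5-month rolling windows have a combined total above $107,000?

January 2020–May 2020: $17,800 + $2,600 + $30,600 + $99,400 + $13,300 = $163,700 (over)
February 2020–June 2020: $2,600 + $30,600 + $99,400 + $13,300 + $27,900 = $173,800 (over)
March 2020–July 2020: $30,600 + $99,400 + $13,300 + $27,900 + $1,700 = $172,900 (over)
April 2020–August 2020: $99,400 + $13,300 + $27,900 + $1,700 + $1,400 = $143,700 (over)
May 2020–September 2020: $13,300 + $27,900 + $1,700 + $1,400 + $1,800 = $46,100 (under)
June 2020–October 2020: $27,900 + $1,700 + $1,400 + $1,800 + $29,300 = $62,100 (under)
July 2020–November 2020: $1,700 + $1,400 + $1,800 + $29,300 + $106,500 = $140,700 (over)
August 2020–December 2020: $1,400 + $1,800 + $29,300 + $106,500 + $44,700 = $183,700 (over)
6 windows exceed the threshold.

6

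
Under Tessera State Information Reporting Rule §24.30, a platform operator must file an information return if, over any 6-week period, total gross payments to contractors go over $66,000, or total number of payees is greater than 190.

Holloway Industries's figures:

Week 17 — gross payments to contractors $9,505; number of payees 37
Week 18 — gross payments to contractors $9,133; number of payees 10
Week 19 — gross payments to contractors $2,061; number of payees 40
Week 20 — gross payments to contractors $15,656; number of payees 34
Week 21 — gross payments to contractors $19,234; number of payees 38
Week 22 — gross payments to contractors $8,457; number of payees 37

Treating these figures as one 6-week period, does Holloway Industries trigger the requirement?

Yes

Total gross payments to contractors: $9,505 + $9,133 + $2,061 + $15,656 + $19,234 + $8,457 = $64,046 (≤ $66,000).
Total number of payees: 37 + 10 + 40 + 34 + 38 + 37 = 196 (> 190).
The test is 'or': at least one threshold is exceeded.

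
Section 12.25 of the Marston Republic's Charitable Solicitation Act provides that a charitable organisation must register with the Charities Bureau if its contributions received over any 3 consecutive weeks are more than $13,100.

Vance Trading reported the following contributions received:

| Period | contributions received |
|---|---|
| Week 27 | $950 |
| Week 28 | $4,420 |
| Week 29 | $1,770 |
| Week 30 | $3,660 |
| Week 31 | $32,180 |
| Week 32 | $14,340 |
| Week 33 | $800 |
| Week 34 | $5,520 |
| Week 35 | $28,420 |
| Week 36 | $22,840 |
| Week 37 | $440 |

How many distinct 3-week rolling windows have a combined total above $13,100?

Week 27–Week 29: $950 + $4,420 + $1,770 = $7,140 (under)
Week 28–Week 30: $4,420 + $1,770 + $3,660 = $9,850 (under)
Week 29–Week 31: $1,770 + $3,660 + $32,180 = $37,610 (over)
Week 30–Week 32: $3,660 + $32,180 + $14,340 = $50,180 (over)
Week 31–Week 33: $32,180 + $14,340 + $800 = $47,320 (over)
Week 32–Week 34: $14,340 + $800 + $5,520 = $20,660 (over)
Week 33–Week 35: $800 + $5,520 + $28,420 = $34,740 (over)
Week 34–Week 36: $5,520 + $28,420 + $22,840 = $56,780 (over)
Week 35–Week 37: $28,420 + $22,840 + $440 = $51,700 (over)
7 windows exceed the threshold.

7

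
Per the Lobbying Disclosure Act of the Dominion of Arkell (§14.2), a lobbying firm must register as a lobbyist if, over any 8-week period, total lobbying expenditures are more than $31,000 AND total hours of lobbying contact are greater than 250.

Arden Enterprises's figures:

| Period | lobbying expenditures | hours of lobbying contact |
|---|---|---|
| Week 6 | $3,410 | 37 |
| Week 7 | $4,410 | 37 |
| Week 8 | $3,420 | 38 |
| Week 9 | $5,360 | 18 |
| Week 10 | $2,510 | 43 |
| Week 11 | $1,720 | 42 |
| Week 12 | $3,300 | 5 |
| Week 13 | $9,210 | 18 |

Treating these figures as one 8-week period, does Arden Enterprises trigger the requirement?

No

Total lobbying expenditures: $3,410 + $4,410 + $3,420 + $5,360 + $2,510 + $1,720 + $3,300 + $9,210 = $33,340 (> $31,000).
Total hours of lobbying contact: 37 + 37 + 38 + 18 + 43 + 42 + 5 + 18 = 238 (≤ 250).
The test is 'and': the rule requires both, and at least one is not exceeded.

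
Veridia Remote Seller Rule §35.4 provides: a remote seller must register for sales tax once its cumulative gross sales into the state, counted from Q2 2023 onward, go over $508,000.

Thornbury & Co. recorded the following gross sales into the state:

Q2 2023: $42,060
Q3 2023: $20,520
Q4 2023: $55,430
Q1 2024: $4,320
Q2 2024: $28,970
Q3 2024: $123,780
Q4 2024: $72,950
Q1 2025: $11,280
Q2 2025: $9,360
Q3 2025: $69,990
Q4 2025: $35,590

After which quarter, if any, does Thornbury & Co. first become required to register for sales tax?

Not triggered

Through Q2 2023: $42,060
Through Q3 2023: $62,580
Through Q4 2023: $118,010
Through Q1 2024: $122,330
Through Q2 2024: $151,300
Through Q3 2024: $275,080
Through Q4 2024: $348,030
Through Q1 2025: $359,310
Through Q2 2025: $368,670
Through Q3 2025: $438,660
Through Q4 2025: $474,250
Final cumulative total $474,250 ≤ $508,000; the threshold is never exceeded.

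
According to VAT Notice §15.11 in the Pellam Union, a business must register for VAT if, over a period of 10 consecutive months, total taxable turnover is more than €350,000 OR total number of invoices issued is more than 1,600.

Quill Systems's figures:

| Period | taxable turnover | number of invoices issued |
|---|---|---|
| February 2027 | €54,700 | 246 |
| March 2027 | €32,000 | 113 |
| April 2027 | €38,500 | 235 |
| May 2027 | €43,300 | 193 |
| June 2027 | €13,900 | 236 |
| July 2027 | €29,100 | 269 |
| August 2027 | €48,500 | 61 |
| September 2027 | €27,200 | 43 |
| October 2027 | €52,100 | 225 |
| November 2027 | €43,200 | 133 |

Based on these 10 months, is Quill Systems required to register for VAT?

Total taxable turnover: €54,700 + €32,000 + €38,500 + €43,300 + €13,900 + €29,100 + €48,500 + €27,200 + €52,100 + €43,200 = €382,500 (> €350,000).
Total number of invoices issued: 246 + 113 + 235 + 193 + 236 + 269 + 61 + 43 + 225 + 133 = 1,754 (> 1,600).
The test is 'or': at least one threshold is exceeded.

Yes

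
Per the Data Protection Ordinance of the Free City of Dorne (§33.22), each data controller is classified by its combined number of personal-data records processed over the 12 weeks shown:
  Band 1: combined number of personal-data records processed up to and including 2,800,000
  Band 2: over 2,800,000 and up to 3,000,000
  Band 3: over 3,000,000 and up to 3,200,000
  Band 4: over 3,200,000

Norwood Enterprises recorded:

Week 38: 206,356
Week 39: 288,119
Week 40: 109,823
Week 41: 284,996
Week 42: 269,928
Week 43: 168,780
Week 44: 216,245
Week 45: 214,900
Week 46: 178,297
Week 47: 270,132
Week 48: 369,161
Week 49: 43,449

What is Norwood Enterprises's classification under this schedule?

Band 1

Combined number of personal-data records processed: 206,356 + 288,119 + 109,823 + 284,996 + 269,928 + 168,780 + 216,245 + 214,900 + 178,297 + 270,132 + 369,161 + 43,449 = 2,620,186.
2,620,186 ≤ 2,800,000, so Band 1 applies.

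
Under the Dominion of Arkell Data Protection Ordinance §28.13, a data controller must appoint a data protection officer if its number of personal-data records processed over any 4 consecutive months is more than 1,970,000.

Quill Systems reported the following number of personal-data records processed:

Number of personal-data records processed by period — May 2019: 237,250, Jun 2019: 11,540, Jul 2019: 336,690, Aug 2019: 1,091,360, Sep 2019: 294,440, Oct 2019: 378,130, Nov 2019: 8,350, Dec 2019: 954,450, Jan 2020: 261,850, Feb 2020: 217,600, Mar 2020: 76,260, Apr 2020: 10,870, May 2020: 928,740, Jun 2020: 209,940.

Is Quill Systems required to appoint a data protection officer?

May 2019–Aug 2019: 237,250 + 11,540 + 336,690 + 1,091,360 = 1,676,840 (under)
Jun 2019–Sep 2019: 11,540 + 336,690 + 1,091,360 + 294,440 = 1,734,030 (under)
Jul 2019–Oct 2019: 336,690 + 1,091,360 + 294,440 + 378,130 = 2,100,620 (over)
Aug 2019–Nov 2019: 1,091,360 + 294,440 + 378,130 + 8,350 = 1,772,280 (under)
Sep 2019–Dec 2019: 294,440 + 378,130 + 8,350 + 954,450 = 1,635,370 (under)
Oct 2019–Jan 2020: 378,130 + 8,350 + 954,450 + 261,850 = 1,602,780 (under)
Nov 2019–Feb 2020: 8,350 + 954,450 + 261,850 + 217,600 = 1,442,250 (under)
Dec 2019–Mar 2020: 954,450 + 261,850 + 217,600 + 76,260 = 1,510,160 (under)
Jan 2020–Apr 2020: 261,850 + 217,600 + 76,260 + 10,870 = 566,580 (under)
Feb 2020–May 2020: 217,600 + 76,260 + 10,870 + 928,740 = 1,233,470 (under)
Mar 2020–Jun 2020: 76,260 + 10,870 + 928,740 + 209,940 = 1,225,810 (under)
At least one window exceeds 1,970,000.

Yes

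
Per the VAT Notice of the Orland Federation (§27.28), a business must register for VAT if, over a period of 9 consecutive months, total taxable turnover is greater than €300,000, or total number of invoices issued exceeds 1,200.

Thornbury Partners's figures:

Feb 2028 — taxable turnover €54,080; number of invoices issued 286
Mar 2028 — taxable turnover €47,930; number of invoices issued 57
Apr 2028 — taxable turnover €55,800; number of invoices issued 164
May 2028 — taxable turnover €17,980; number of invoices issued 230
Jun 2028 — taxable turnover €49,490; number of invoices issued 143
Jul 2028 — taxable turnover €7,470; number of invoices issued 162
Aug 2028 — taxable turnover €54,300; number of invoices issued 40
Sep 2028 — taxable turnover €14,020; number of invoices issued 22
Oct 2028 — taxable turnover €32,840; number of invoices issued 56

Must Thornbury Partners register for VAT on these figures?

Total taxable turnover: €54,080 + €47,930 + €55,800 + €17,980 + €49,490 + €7,470 + €54,300 + €14,020 + €32,840 = €333,910 (> €300,000).
Total number of invoices issued: 286 + 57 + 164 + 230 + 143 + 162 + 40 + 22 + 56 = 1,160 (≤ 1,200).
The test is 'or': at least one threshold is exceeded.

Yes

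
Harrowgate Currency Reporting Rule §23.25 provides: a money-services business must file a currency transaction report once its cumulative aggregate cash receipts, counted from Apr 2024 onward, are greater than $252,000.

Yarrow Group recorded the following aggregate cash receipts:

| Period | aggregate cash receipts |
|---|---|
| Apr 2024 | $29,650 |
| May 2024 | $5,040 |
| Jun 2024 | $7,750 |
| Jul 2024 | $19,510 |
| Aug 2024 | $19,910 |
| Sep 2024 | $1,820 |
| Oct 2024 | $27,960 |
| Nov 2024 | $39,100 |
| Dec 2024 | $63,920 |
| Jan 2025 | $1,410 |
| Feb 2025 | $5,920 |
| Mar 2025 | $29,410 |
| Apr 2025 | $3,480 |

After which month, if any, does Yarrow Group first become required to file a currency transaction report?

Through Apr 2024: $29,650
Through May 2024: $34,690
Through Jun 2024: $42,440
Through Jul 2024: $61,950
Through Aug 2024: $81,860
Through Sep 2024: $83,680
Through Oct 2024: $111,640
Through Nov 2024: $150,740
Through Dec 2024: $214,660
Through Jan 2025: $216,070
Through Feb 2025: $221,990
Through Mar 2025: $251,400
Through Apr 2025: $254,880 ← exceeds threshold

Apr 2025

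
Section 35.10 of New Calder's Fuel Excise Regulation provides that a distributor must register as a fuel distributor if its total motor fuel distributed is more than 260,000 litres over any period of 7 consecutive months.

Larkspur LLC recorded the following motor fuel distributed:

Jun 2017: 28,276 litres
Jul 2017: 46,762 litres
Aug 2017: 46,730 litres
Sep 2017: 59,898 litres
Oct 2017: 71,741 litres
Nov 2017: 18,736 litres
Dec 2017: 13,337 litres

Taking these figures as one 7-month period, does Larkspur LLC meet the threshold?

Yes

Total motor fuel distributed: 28,276 litres + 46,762 litres + 46,730 litres + 59,898 litres + 71,741 litres + 18,736 litres + 13,337 litres = 285,480 litres.
285,480 litres > 260,000 litres, so the threshold is exceeded.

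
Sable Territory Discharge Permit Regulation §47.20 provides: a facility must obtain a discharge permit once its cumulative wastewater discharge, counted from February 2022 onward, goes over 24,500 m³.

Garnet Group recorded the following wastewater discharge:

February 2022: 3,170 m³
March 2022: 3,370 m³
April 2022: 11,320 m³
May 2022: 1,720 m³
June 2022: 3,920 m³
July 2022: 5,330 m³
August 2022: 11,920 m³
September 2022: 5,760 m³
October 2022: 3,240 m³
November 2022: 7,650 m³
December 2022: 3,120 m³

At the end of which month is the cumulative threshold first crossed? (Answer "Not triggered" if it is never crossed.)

Through February 2022: 3,170 m³
Through March 2022: 6,540 m³
Through April 2022: 17,860 m³
Through May 2022: 19,580 m³
Through June 2022: 23,500 m³
Through July 2022: 28,830 m³ ← exceeds threshold

July 2022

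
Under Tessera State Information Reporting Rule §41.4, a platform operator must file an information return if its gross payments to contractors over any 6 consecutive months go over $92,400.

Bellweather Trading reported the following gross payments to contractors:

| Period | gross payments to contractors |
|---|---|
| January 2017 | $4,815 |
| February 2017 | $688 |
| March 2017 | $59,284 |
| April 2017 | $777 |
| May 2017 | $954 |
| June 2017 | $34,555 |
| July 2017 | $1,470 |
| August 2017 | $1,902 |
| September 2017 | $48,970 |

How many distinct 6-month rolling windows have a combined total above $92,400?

3

January 2017–June 2017: $4,815 + $688 + $59,284 + $777 + $954 + $34,555 = $101,073 (over)
February 2017–July 2017: $688 + $59,284 + $777 + $954 + $34,555 + $1,470 = $97,728 (over)
March 2017–August 2017: $59,284 + $777 + $954 + $34,555 + $1,470 + $1,902 = $98,942 (over)
April 2017–September 2017: $777 + $954 + $34,555 + $1,470 + $1,902 + $48,970 = $88,628 (under)
3 windows exceed the threshold.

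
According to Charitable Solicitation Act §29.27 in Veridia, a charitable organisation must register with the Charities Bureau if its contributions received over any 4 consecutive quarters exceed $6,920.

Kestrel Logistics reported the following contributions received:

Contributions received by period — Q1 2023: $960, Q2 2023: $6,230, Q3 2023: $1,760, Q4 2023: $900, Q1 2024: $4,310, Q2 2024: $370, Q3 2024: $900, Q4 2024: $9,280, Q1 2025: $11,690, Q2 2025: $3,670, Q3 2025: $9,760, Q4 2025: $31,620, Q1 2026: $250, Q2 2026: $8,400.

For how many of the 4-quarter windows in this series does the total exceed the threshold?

10

Q1 2023–Q4 2023: $960 + $6,230 + $1,760 + $900 = $9,850 (over)
Q2 2023–Q1 2024: $6,230 + $1,760 + $900 + $4,310 = $13,200 (over)
Q3 2023–Q2 2024: $1,760 + $900 + $4,310 + $370 = $7,340 (over)
Q4 2023–Q3 2024: $900 + $4,310 + $370 + $900 = $6,480 (under)
Q1 2024–Q4 2024: $4,310 + $370 + $900 + $9,280 = $14,860 (over)
Q2 2024–Q1 2025: $370 + $900 + $9,280 + $11,690 = $22,240 (over)
Q3 2024–Q2 2025: $900 + $9,280 + $11,690 + $3,670 = $25,540 (over)
Q4 2024–Q3 2025: $9,280 + $11,690 + $3,670 + $9,760 = $34,400 (over)
Q1 2025–Q4 2025: $11,690 + $3,670 + $9,760 + $31,620 = $56,740 (over)
Q2 2025–Q1 2026: $3,670 + $9,760 + $31,620 + $250 = $45,300 (over)
Q3 2025–Q2 2026: $9,760 + $31,620 + $250 + $8,400 = $50,030 (over)
10 windows exceed the threshold.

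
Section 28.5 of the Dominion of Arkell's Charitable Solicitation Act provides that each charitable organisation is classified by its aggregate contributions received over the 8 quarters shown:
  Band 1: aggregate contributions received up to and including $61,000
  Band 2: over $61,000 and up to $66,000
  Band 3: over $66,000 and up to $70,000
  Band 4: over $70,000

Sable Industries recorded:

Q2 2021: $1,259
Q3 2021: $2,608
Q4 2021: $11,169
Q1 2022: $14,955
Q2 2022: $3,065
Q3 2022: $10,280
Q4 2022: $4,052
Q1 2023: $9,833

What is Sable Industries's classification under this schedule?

Aggregate contributions received: $1,259 + $2,608 + $11,169 + $14,955 + $3,065 + $10,280 + $4,052 + $9,833 = $57,221.
$57,221 ≤ $61,000, so Band 1 applies.

Band 1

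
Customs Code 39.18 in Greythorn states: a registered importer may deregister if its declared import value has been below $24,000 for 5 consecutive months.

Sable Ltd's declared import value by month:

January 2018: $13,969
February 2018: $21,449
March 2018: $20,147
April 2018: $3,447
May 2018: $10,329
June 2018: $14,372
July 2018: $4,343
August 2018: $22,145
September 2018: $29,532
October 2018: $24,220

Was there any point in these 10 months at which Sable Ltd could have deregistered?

Months below $24,000: January 2018, February 2018, March 2018, April 2018, May 2018, June 2018, July 2018, August 2018.
Longest run of consecutive months below the threshold: 8.
8 ≥ 5, so Sable Ltd became eligible.

Yes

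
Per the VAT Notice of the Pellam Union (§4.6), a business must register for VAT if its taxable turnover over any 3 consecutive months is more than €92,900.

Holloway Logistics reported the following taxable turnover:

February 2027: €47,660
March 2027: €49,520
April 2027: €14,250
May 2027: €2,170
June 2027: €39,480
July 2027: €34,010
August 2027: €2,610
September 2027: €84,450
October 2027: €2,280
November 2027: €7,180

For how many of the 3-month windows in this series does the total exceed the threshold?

3

February 2027–April 2027: €47,660 + €49,520 + €14,250 = €111,430 (over)
March 2027–May 2027: €49,520 + €14,250 + €2,170 = €65,940 (under)
April 2027–June 2027: €14,250 + €2,170 + €39,480 = €55,900 (under)
May 2027–July 2027: €2,170 + €39,480 + €34,010 = €75,660 (under)
June 2027–August 2027: €39,480 + €34,010 + €2,610 = €76,100 (under)
July 2027–September 2027: €34,010 + €2,610 + €84,450 = €121,070 (over)
August 2027–October 2027: €2,610 + €84,450 + €2,280 = €89,340 (under)
September 2027–November 2027: €84,450 + €2,280 + €7,180 = €93,910 (over)
3 windows exceed the threshold.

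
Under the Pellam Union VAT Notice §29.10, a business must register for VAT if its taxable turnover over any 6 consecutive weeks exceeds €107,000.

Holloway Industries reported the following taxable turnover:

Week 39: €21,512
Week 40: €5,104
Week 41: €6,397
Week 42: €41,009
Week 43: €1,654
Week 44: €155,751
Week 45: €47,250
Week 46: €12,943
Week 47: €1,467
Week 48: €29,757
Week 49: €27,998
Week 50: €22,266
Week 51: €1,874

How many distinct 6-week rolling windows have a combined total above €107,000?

7

Week 39–Week 44: €21,512 + €5,104 + €6,397 + €41,009 + €1,654 + €155,751 = €231,427 (over)
Week 40–Week 45: €5,104 + €6,397 + €41,009 + €1,654 + €155,751 + €47,250 = €257,165 (over)
Week 41–Week 46: €6,397 + €41,009 + €1,654 + €155,751 + €47,250 + €12,943 = €265,004 (over)
Week 42–Week 47: €41,009 + €1,654 + €155,751 + €47,250 + €12,943 + €1,467 = €260,074 (over)
Week 43–Week 48: €1,654 + €155,751 + €47,250 + €12,943 + €1,467 + €29,757 = €248,822 (over)
Week 44–Week 49: €155,751 + €47,250 + €12,943 + €1,467 + €29,757 + €27,998 = €275,166 (over)
Week 45–Week 50: €47,250 + €12,943 + €1,467 + €29,757 + €27,998 + €22,266 = €141,681 (over)
Week 46–Week 51: €12,943 + €1,467 + €29,757 + €27,998 + €22,266 + €1,874 = €96,305 (under)
7 windows exceed the threshold.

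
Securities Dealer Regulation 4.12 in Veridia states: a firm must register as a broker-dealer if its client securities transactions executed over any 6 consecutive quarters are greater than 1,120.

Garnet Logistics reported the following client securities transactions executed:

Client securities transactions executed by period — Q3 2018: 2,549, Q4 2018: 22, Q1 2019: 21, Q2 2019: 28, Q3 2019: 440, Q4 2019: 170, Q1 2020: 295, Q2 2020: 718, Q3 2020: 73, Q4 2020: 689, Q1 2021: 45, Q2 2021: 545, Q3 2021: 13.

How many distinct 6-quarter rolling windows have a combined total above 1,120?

7

Q3 2018–Q4 2019: 2,549 + 22 + 21 + 28 + 440 + 170 = 3,230 (over)
Q4 2018–Q1 2020: 22 + 21 + 28 + 440 + 170 + 295 = 976 (under)
Q1 2019–Q2 2020: 21 + 28 + 440 + 170 + 295 + 718 = 1,672 (over)
Q2 2019–Q3 2020: 28 + 440 + 170 + 295 + 718 + 73 = 1,724 (over)
Q3 2019–Q4 2020: 440 + 170 + 295 + 718 + 73 + 689 = 2,385 (over)
Q4 2019–Q1 2021: 170 + 295 + 718 + 73 + 689 + 45 = 1,990 (over)
Q1 2020–Q2 2021: 295 + 718 + 73 + 689 + 45 + 545 = 2,365 (over)
Q2 2020–Q3 2021: 718 + 73 + 689 + 45 + 545 + 13 = 2,083 (over)
7 windows exceed the threshold.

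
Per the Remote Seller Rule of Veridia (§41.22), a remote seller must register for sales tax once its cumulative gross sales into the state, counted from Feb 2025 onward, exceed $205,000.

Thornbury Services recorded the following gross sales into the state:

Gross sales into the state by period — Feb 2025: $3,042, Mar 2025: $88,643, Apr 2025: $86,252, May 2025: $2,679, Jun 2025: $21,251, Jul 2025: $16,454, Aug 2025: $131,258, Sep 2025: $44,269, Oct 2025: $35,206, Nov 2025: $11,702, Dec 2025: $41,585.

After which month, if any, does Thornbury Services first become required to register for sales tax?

Jul 2025

Through Feb 2025: $3,042
Through Mar 2025: $91,685
Through Apr 2025: $177,937
Through May 2025: $180,616
Through Jun 2025: $201,867
Through Jul 2025: $218,321 ← exceeds threshold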